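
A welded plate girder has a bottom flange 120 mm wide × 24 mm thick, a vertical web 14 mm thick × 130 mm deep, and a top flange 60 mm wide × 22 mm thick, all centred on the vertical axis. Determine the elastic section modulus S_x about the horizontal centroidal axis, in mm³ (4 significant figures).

Break the section into simple shapes (no overlaps), measuring from the bottom-left corner of the bounding box.
Bottom plate: 120 × 24, A = 2 880 mm², y = 12 mm, Ī = 138 240 mm⁴.
Web plate: 14 × 130, A = 1 820 mm², y = 89 mm, Ī = 2 563 167 mm⁴.
Top plate: 60 × 22, A = 1 320 mm², y = 165 mm, Ī = 53 240 mm⁴.
Centroid: ȳ = ΣA·y / ΣA = 68.8272 mm.
Transfer each piece to the horizontal centroidal axis using Ī + A·d² with d = y − 68.8272:
  bottom plate: d = -56.8272 mm → contributes +9 438 726 mm⁴
  web plate: d = 20.1728 mm → contributes +3 303 798 mm⁴
  top plate: d = 96.1728 mm → contributes +12 262 183 mm⁴
Total I = 25 004 707 mm⁴.
Extreme fibre distance c = 107.173 mm; S = I/c = 233 312 mm³.

S_x ≈ 2.333 × 10⁵ mm³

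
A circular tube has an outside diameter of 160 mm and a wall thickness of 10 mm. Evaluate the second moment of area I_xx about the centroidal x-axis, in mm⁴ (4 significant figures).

Treat the section as a set of non-overlapping primitives; coordinates are from the bounding-box lower-left.
Outer circle: ⌀160, A = 20106.2 mm², y = 80 mm, Ī = 32 169 909 mm⁴.
Bore (subtracted): ⌀140, A = 15393.8 mm², y = 80 mm, Ī = 18 857 410 mm⁴.
By symmetry the centroid is at mid-height, ȳ = 80 mm.
All pieces are centred on the centroidal x-axis, so I = ΣĪ (holes subtracted) = 13 312 499 mm⁴.

I_xx ≈ 1.331 × 10⁷ mm⁴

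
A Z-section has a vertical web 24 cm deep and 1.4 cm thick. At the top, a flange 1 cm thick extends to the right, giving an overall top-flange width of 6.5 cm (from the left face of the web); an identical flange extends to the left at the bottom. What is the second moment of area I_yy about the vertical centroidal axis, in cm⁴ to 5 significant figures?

I_yy ≈ 135.33 cm⁴

Decompose the section into non-overlapping parts with the origin at the bottom-left of its bounding rectangle.
Web: 1.4 × 24, A = 33.6 cm², x = 5.8 cm, Ī = 5.488 cm⁴.
Top flange (beyond web): 5.1 × 1, A = 5.1 cm², x = 9.05 cm, Ī = 11.05425 cm⁴.
Bottom flange (beyond web): 5.1 × 1, A = 5.1 cm², x = 2.55 cm, Ī = 11.05425 cm⁴.
Centroid: x̄ = ΣA·x / ΣA = 5.8 cm.
Transfer each piece to the vertical centroidal axis using Ī + A·d² with d = x − 5.8:
  web: d = 0 cm → contributes +5.488 cm⁴
  top flange (beyond web): d = 3.25 cm → contributes +64.923 cm⁴
  bottom flange (beyond web): d = -3.25 cm → contributes +64.923 cm⁴
Total I = 135.334 cm⁴.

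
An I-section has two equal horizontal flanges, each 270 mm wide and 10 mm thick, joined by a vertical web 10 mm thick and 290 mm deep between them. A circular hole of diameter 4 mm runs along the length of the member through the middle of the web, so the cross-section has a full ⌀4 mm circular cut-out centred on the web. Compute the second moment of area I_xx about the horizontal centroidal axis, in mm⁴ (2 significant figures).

Split into non-overlapping primitives; take the origin at the lower-left of the bounding box.
Bottom flange: 270 × 10, A = 2 700 mm², y = 5 mm, Ī = 22 500 mm⁴.
Web: 10 × 290, A = 2 900 mm², y = 155 mm, Ī = 20 324 167 mm⁴.
Top flange: 270 × 10, A = 2 700 mm², y = 305 mm, Ī = 22 500 mm⁴.
Hole (subtracted): ⌀4, A = 12.57 mm², y = 155 mm, Ī = 12.57 mm⁴.
By symmetry the centroid is at mid-height, ȳ = 155 mm.
Transfer each piece to the horizontal centroidal axis using Ī + A·d² with d = y − 155:
  bottom flange: d = -150 mm → contributes +60 772 500 mm⁴
  web: d = 0 mm → contributes +20 324 167 mm⁴
  top flange: d = 150 mm → contributes +60 772 500 mm⁴
  hole: d = 0 mm → contributes −12.57 mm⁴
Total I = 141 869 154 mm⁴.

I_xx ≈ 1.4 × 10⁸ mm⁴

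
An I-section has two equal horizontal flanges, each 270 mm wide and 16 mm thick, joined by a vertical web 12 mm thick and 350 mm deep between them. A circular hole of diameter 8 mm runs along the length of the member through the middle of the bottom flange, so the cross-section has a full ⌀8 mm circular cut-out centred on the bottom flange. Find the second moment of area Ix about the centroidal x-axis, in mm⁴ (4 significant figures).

Ix ≈ 3.307 × 10⁸ mm⁴

Treat the section as a set of non-overlapping primitives; coordinates are from the bounding-box lower-left.
Bottom flange: 270 × 16, A = 4 320 mm², y = 8 mm, Ī = 92 160 mm⁴.
Web: 12 × 350, A = 4 200 mm², y = 191 mm, Ī = 42 875 000 mm⁴.
Top flange: 270 × 16, A = 4 320 mm², y = 374 mm, Ī = 92 160 mm⁴.
Hole (subtracted): ⌀8, A = 50.2655 mm², y = 8 mm, Ī = 201.062 mm⁴.
Centroid: ȳ = ΣA·y / ΣA = 191.719 mm.
Transfer each piece to the centroidal x-axis using Ī + A·d² with d = y − 191.719:
  bottom flange: d = -183.719 mm → contributes +145 904 042 mm⁴
  web: d = -0.719216 mm → contributes +42 877 173 mm⁴
  top flange: d = 182.281 mm → contributes +143 629 708 mm⁴
  hole: d = -183.719 mm → contributes −1 696 799 mm⁴
Total I = 330 714 122 mm⁴.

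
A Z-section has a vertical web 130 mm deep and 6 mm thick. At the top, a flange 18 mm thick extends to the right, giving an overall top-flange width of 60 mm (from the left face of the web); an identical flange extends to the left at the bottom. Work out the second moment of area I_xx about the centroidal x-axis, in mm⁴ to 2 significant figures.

Break the section into simple shapes (no overlaps), measuring from the bottom-left corner of the bounding box.
Web: 6 × 130, A = 780 mm², y = 65 mm, Ī = 1 098 500 mm⁴.
Top flange (beyond web): 54 × 18, A = 972 mm², y = 121 mm, Ī = 26 244 mm⁴.
Bottom flange (beyond web): 54 × 18, A = 972 mm², y = 9 mm, Ī = 26 244 mm⁴.
Centroid: ȳ = ΣA·y / ΣA = 65 mm.
Transfer each piece to the centroidal x-axis using Ī + A·d² with d = y − 65:
  web: d = 0 mm → contributes +1 098 500 mm⁴
  top flange (beyond web): d = 56 mm → contributes +3 074 436 mm⁴
  bottom flange (beyond web): d = -56 mm → contributes +3 074 436 mm⁴
Total I = 7 247 372 mm⁴.

I_xx ≈ 7.2 × 10⁶ mm⁴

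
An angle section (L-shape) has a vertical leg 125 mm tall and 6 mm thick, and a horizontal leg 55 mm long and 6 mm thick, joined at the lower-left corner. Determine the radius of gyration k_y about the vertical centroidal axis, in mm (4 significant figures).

k_y ≈ 14.54 mm

Treat the section as a set of non-overlapping primitives; coordinates are from the bounding-box lower-left.
Vertical leg: 6 × 125, A = 750 mm², x = 3 mm, Ī = 2 250 mm⁴.
Horizontal leg (remainder): 49 × 6, A = 294 mm², x = 30.5 mm, Ī = 58824.5 mm⁴.
Centroid: x̄ = ΣA·x / ΣA = 10.7443 mm.
Transfer each piece to the vertical centroidal axis using Ī + A·d² with d = x − 10.7443:
  vertical leg: d = -7.74425 mm → contributes +47230.1 mm⁴
  horizontal leg (remainder): d = 19.7557 mm → contributes +173 570 mm⁴
Total I = 220 800 mm⁴.
Radius of gyration: k = √(I/A) = √(220 800 / 1 044) = 14.5428 mm.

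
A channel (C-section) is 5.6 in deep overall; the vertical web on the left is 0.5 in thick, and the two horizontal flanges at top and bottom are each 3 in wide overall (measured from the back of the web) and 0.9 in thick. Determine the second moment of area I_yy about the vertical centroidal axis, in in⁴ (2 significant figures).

I_yy ≈ 6.3 in⁴

Split into non-overlapping primitives; take the origin at the lower-left of the bounding box.
Web: 0.5 × 5.6, A = 2.8 in², x = 0.25 in, Ī = 0.05833 in⁴.
Top flange (beyond web): 2.5 × 0.9, A = 2.25 in², x = 1.75 in, Ī = 1.172 in⁴.
Bottom flange (beyond web): 2.5 × 0.9, A = 2.25 in², x = 1.75 in, Ī = 1.172 in⁴.
Centroid: x̄ = ΣA·x / ΣA = 1.175 in.
Transfer each piece to the vertical centroidal axis using Ī + A·d² with d = x − 1.175:
  web: d = -0.9247 in → contributes +2.452 in⁴
  top flange (beyond web): d = 0.5753 in → contributes +1.917 in⁴
  bottom flange (beyond web): d = 0.5753 in → contributes +1.917 in⁴
Total I = 6.286 in⁴.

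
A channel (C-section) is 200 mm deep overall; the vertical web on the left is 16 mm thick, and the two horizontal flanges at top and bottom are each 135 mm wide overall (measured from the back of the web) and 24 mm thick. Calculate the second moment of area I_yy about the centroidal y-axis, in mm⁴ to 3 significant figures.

Treat the section as a set of non-overlapping primitives; coordinates are from the bounding-box lower-left.
Web: 16 × 200, A = 3 200 mm², x = 8 mm, Ī = 68 267 mm⁴.
Top flange (beyond web): 119 × 24, A = 2 856 mm², x = 75.5 mm, Ī = 3 370 318 mm⁴.
Bottom flange (beyond web): 119 × 24, A = 2 856 mm², x = 75.5 mm, Ī = 3 370 318 mm⁴.
Centroid: x̄ = ΣA·x / ΣA = 51.263 mm.
Transfer each piece to the centroidal y-axis using Ī + A·d² with d = x − 51.263:
  web: d = -43.263 mm → contributes +6 057 670 mm⁴
  top flange (beyond web): d = 24.237 mm → contributes +5 048 022 mm⁴
  bottom flange (beyond web): d = 24.237 mm → contributes +5 048 022 mm⁴
Total I = 16 153 714 mm⁴.

I_yy ≈ 1.62 × 10⁷ mm⁴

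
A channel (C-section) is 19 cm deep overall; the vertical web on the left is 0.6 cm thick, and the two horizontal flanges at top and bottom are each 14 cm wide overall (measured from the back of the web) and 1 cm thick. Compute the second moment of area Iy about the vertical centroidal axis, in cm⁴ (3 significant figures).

Treat the section as a set of non-overlapping primitives; coordinates are from the bounding-box lower-left.
Web: 0.6 × 19, A = 11.4 cm², x = 0.3 cm, Ī = 0.342 cm⁴.
Top flange (beyond web): 13.4 × 1, A = 13.4 cm², x = 7.3 cm, Ī = 200.51 cm⁴.
Bottom flange (beyond web): 13.4 × 1, A = 13.4 cm², x = 7.3 cm, Ī = 200.51 cm⁴.
Centroid: x̄ = ΣA·x / ΣA = 5.211 cm.
Transfer each piece to the vertical centroidal axis using Ī + A·d² with d = x − 5.211:
  web: d = -4.911 cm → contributes +275.29 cm⁴
  top flange (beyond web): d = 2.089 cm → contributes +258.99 cm⁴
  bottom flange (beyond web): d = 2.089 cm → contributes +258.99 cm⁴
Total I = 793.26 cm⁴.

Iy ≈ 793 cm⁴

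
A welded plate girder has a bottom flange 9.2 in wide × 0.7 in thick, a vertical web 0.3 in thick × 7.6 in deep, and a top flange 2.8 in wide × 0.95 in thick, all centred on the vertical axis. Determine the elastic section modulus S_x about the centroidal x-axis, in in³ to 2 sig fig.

S_x ≈ 25 in³

Break the section into simple shapes (no overlaps), measuring from the bottom-left corner of the bounding box.
Bottom plate: 9.2 × 0.7, A = 6.44 in², y = 0.35 in, Ī = 0.263 in⁴.
Web plate: 0.3 × 7.6, A = 2.28 in², y = 4.5 in, Ī = 10.97 in⁴.
Top plate: 2.8 × 0.95, A = 2.66 in², y = 8.775 in, Ī = 0.2001 in⁴.
Centroid: ȳ = ΣA·y / ΣA = 3.151 in.
Transfer each piece to the centroidal x-axis using Ī + A·d² with d = y − 3.151:
  bottom plate: d = -2.801 in → contributes +50.78 in⁴
  web plate: d = 1.349 in → contributes +15.13 in⁴
  top plate: d = 5.624 in → contributes +84.34 in⁴
Total I = 150.2 in⁴.
Extreme fibre distance c = 6.099 in; S = I/c = 24.63 in³.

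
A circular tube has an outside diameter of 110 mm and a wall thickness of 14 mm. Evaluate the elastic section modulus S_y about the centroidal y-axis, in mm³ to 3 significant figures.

S_y ≈ 9.03 × 10⁴ mm³

Treat the section as a set of non-overlapping primitives; coordinates are from the bounding-box lower-left.
Outer circle: ⌀110, A = 9503.3 mm², x = 55 mm, Ī = 7 186 884 mm⁴.
Bore (subtracted): ⌀82, A = 5 281 mm², x = 55 mm, Ī = 2 219 347 mm⁴.
By symmetry the centroid is at mid-width, x̄ = 55 mm.
All pieces are centred on the centroidal y-axis, so I = ΣĪ (holes subtracted) = 4 967 537 mm⁴.
Extreme fibre distance c = 55 mm; S = I/c = 90 319 mm³.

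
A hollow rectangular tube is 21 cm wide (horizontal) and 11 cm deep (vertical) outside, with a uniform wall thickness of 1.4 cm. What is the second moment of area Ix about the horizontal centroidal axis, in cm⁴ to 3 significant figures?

Ix ≈ 1490 cm⁴

Break the section into simple shapes (no overlaps), measuring from the bottom-left corner of the bounding box.
Outer rectangle: 21 × 11, A = 231 cm², y = 5.5 cm, Ī = 2329.3 cm⁴.
Inner void (subtracted): 18.2 × 8.2, A = 149.24 cm², y = 5.5 cm, Ī = 836.24 cm⁴.
By symmetry the centroid is at mid-height, ȳ = 5.5 cm.
All pieces are centred on the horizontal centroidal axis, so I = ΣĪ (holes subtracted) = 1 493 cm⁴.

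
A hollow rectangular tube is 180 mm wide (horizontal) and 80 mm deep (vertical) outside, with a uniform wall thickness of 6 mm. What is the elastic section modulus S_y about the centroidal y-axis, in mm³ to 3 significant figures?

Treat the section as a set of non-overlapping primitives; coordinates are from the bounding-box lower-left.
Outer rectangle: 180 × 80, A = 14 400 mm², x = 90 mm, Ī = 38 880 000 mm⁴.
Inner void (subtracted): 168 × 68, A = 11 424 mm², x = 90 mm, Ī = 26 869 248 mm⁴.
By symmetry the centroid is at mid-width, x̄ = 90 mm.
All pieces are centred on the centroidal y-axis, so I = ΣĪ (holes subtracted) = 12 010 752 mm⁴.
Extreme fibre distance c = 90 mm; S = I/c = 133 453 mm³.

S_y ≈ 1.33 × 10⁵ mm³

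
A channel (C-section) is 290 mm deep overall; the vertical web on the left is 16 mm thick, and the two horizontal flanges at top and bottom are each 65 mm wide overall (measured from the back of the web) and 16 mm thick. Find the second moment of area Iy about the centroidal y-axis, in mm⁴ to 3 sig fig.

Iy ≈ 1.65 × 10⁶ mm⁴

Break the section into simple shapes (no overlaps), measuring from the bottom-left corner of the bounding box.
Web: 16 × 290, A = 4 640 mm², x = 8 mm, Ī = 98 987 mm⁴.
Top flange (beyond web): 49 × 16, A = 784 mm², x = 40.5 mm, Ī = 156 865 mm⁴.
Bottom flange (beyond web): 49 × 16, A = 784 mm², x = 40.5 mm, Ī = 156 865 mm⁴.
Centroid: x̄ = ΣA·x / ΣA = 16.209 mm.
Transfer each piece to the centroidal y-axis using Ī + A·d² with d = x − 16.209:
  web: d = -8.2088 mm → contributes +411 647 mm⁴
  top flange (beyond web): d = 24.291 mm → contributes +619 476 mm⁴
  bottom flange (beyond web): d = 24.291 mm → contributes +619 476 mm⁴
Total I = 1 650 599 mm⁴.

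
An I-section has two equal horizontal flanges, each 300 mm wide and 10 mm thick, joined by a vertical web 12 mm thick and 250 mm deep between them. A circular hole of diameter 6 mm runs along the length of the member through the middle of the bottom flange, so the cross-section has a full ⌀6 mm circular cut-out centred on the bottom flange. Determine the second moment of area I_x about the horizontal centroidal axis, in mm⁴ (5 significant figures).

Treat the section as a set of non-overlapping primitives; coordinates are from the bounding-box lower-left.
Bottom flange: 300 × 10, A = 3 000 mm², y = 5 mm, Ī = 25 000 mm⁴.
Web: 12 × 250, A = 3 000 mm², y = 135 mm, Ī = 15 625 000 mm⁴.
Top flange: 300 × 10, A = 3 000 mm², y = 265 mm, Ī = 25 000 mm⁴.
Hole (subtracted): ⌀6, A = 28.27433 mm², y = 5 mm, Ī = 63.61725 mm⁴.
Centroid: ȳ = ΣA·y / ΣA = 135.4097 mm.
Transfer each piece to the horizontal centroidal axis using Ī + A·d² with d = y − 135.4097:
  bottom flange: d = -130.4097 mm → contributes +51 045 065 mm⁴
  web: d = -0.4096941 mm → contributes +15 625 504 mm⁴
  top flange: d = 129.5903 mm → contributes +50 405 942 mm⁴
  hole: d = -130.4097 mm → contributes −480916.4 mm⁴
Total I = 116 595 594 mm⁴.

I_x ≈ 1.1660 × 10⁸ mm⁴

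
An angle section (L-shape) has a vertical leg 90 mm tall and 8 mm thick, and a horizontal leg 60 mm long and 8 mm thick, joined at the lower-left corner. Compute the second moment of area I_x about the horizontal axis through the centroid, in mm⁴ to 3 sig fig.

I_x ≈ 9.31 × 10⁵ mm⁴

Decompose the section into non-overlapping parts with the origin at the bottom-left of its bounding rectangle.
Vertical leg: 8 × 90, A = 720 mm², y = 45 mm, Ī = 486 000 mm⁴.
Horizontal leg (remainder): 52 × 8, A = 416 mm², y = 4 mm, Ī = 2218.7 mm⁴.
Centroid: ȳ = ΣA·y / ΣA = 29.986 mm.
Transfer each piece to the horizontal axis through the centroid using Ī + A·d² with d = y − 29.986:
  vertical leg: d = 15.014 mm → contributes +648 304 mm⁴
  horizontal leg (remainder): d = -25.986 mm → contributes +283 130 mm⁴
Total I = 931 434 mm⁴.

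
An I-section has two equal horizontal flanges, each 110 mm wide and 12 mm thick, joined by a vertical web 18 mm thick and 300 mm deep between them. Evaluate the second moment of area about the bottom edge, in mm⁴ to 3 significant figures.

I_base ≈ 3.16 × 10⁸ mm⁴

Break the section into simple shapes (no overlaps), measuring from the bottom-left corner of the bounding box.
Bottom flange: 110 × 12, A = 1 320 mm², y = 6 mm, Ī = 15 840 mm⁴.
Web: 18 × 300, A = 5 400 mm², y = 162 mm, Ī = 40 500 000 mm⁴.
Top flange: 110 × 12, A = 1 320 mm², y = 318 mm, Ī = 15 840 mm⁴.
Transfer each piece to a horizontal axis along the bottom face using Ī + A·d² with d = y − 0:
  bottom flange: d = 6 mm → contributes +63 360 mm⁴
  web: d = 162 mm → contributes +182 217 600 mm⁴
  top flange: d = 318 mm → contributes +133 499 520 mm⁴
Total I = 315 780 480 mm⁴.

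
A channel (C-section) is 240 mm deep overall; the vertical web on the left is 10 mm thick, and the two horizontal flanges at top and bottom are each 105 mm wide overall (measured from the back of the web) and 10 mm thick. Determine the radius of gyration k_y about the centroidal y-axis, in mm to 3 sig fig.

k_y ≈ 31.9 mm

Treat the section as a set of non-overlapping primitives; coordinates are from the bounding-box lower-left.
Web: 10 × 240, A = 2 400 mm², x = 5 mm, Ī = 20 000 mm⁴.
Top flange (beyond web): 95 × 10, A = 950 mm², x = 57.5 mm, Ī = 714 479 mm⁴.
Bottom flange (beyond web): 95 × 10, A = 950 mm², x = 57.5 mm, Ī = 714 479 mm⁴.
Centroid: x̄ = ΣA·x / ΣA = 28.198 mm.
Transfer each piece to the centroidal y-axis using Ī + A·d² with d = x − 28.198:
  web: d = -23.198 mm → contributes +1 311 517 mm⁴
  top flange (beyond web): d = 29.302 mm → contributes +1 530 174 mm⁴
  bottom flange (beyond web): d = 29.302 mm → contributes +1 530 174 mm⁴
Total I = 4 371 865 mm⁴.
Radius of gyration: k = √(I/A) = √(4 371 865 / 4 300) = 31.886 mm.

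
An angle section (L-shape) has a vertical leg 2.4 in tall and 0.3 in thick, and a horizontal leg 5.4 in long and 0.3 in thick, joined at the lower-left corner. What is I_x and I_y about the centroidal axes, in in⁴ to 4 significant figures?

I_x ≈ 0.8969 in⁴, I_y ≈ 6.891 in⁴

Split into non-overlapping primitives; take the origin at the lower-left of the bounding box.
Vertical leg: 0.3 × 2.4, A = 0.72 in², y = 1.2 in, Ī = 0.3456 in⁴.
Horizontal leg (remainder): 5.1 × 0.3, A = 1.53 in², y = 0.15 in, Ī = 0.011475 in⁴.
Centroid: ȳ = ΣA·y / ΣA = 0.486 in.
Transfer each piece to the centroidal x-axis using Ī + A·d² with d = y − 0.486:
  vertical leg: d = 0.714 in → contributes +0.712653 in⁴
  horizontal leg (remainder): d = -0.336 in → contributes +0.184206 in⁴
Total I = 0.896859 in⁴.
For the y-axis: x̄ = 1.986 in.
Repeating about the centroidal y-axis gives I_y = 6.89086 in⁴.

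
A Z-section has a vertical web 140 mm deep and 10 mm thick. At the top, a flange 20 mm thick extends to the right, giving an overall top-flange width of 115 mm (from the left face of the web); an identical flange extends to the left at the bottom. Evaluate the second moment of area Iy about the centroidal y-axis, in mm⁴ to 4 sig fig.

Decompose the section into non-overlapping parts with the origin at the bottom-left of its bounding rectangle.
Web: 10 × 140, A = 1 400 mm², x = 110 mm, Ī = 11666.7 mm⁴.
Top flange (beyond web): 105 × 20, A = 2 100 mm², x = 167.5 mm, Ī = 1 929 375 mm⁴.
Bottom flange (beyond web): 105 × 20, A = 2 100 mm², x = 52.5 mm, Ī = 1 929 375 mm⁴.
Centroid: x̄ = ΣA·x / ΣA = 110 mm.
Transfer each piece to the centroidal y-axis using Ī + A·d² with d = x − 110:
  web: d = 0 mm → contributes +11666.7 mm⁴
  top flange (beyond web): d = 57.5 mm → contributes +8 872 500 mm⁴
  bottom flange (beyond web): d = -57.5 mm → contributes +8 872 500 mm⁴
Total I = 17 756 667 mm⁴.

Iy ≈ 1.776 × 10⁷ mm⁴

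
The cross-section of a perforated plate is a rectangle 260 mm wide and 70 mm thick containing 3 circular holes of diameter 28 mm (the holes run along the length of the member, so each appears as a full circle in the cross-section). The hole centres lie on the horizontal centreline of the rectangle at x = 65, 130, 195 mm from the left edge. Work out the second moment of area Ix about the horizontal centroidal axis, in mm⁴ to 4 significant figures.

Ix ≈ 7.341 × 10⁶ mm⁴

Treat the section as a set of non-overlapping primitives; coordinates are from the bounding-box lower-left.
Plate: 260 × 70, A = 18 200 mm², y = 35 mm, Ī = 7 431 667 mm⁴.
Hole 1 (subtracted): ⌀28, A = 615.752 mm², y = 35 mm, Ī = 30171.9 mm⁴.
Hole 2 (subtracted): ⌀28, A = 615.752 mm², y = 35 mm, Ī = 30171.9 mm⁴.
Hole 3 (subtracted): ⌀28, A = 615.752 mm², y = 35 mm, Ī = 30171.9 mm⁴.
By symmetry the centroid is at mid-height, ȳ = 35 mm.
All pieces are centred on the horizontal centroidal axis, so I = ΣĪ (holes subtracted) = 7 341 151 mm⁴.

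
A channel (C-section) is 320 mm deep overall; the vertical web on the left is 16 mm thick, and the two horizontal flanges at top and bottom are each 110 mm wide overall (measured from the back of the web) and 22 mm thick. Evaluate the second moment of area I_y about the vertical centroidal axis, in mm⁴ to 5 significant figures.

I_y ≈ 1.0075 × 10⁷ mm⁴

Decompose the section into non-overlapping parts with the origin at the bottom-left of its bounding rectangle.
Web: 16 × 320, A = 5 120 mm², x = 8 mm, Ī = 109226.7 mm⁴.
Top flange (beyond web): 94 × 22, A = 2 068 mm², x = 63 mm, Ī = 1 522 737 mm⁴.
Bottom flange (beyond web): 94 × 22, A = 2 068 mm², x = 63 mm, Ī = 1 522 737 mm⁴.
Centroid: x̄ = ΣA·x / ΣA = 32.57649 mm.
Transfer each piece to the vertical centroidal axis using Ī + A·d² with d = x − 32.57649:
  web: d = -24.57649 mm → contributes +3 201 727 mm⁴
  top flange (beyond web): d = 30.42351 mm → contributes +3 436 857 mm⁴
  bottom flange (beyond web): d = 30.42351 mm → contributes +3 436 857 mm⁴
Total I = 10 075 441 mm⁴.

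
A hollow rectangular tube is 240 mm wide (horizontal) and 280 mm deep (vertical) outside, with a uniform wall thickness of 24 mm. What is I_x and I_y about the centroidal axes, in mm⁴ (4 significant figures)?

Split into non-overlapping primitives; take the origin at the lower-left of the bounding box.
Outer rectangle: 240 × 280, A = 67 200 mm², y = 140 mm, Ī = 439 040 000 mm⁴.
Inner void (subtracted): 192 × 232, A = 44 544 mm², y = 140 mm, Ī = 199 794 688 mm⁴.
By symmetry the centroid is at mid-height, ȳ = 140 mm.
All pieces are centred on the centroidal x-axis, so I = ΣĪ (holes subtracted) = 239 245 312 mm⁴.
Repeating about the centroidal y-axis gives I_y = 185 720 832 mm⁴.

I_x ≈ 2.392 × 10⁸ mm⁴, I_y ≈ 1.857 × 10⁸ mm⁴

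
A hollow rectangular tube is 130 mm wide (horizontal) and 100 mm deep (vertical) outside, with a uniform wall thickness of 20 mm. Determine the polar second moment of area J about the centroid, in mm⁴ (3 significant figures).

Treat the section as a set of non-overlapping primitives; coordinates are from the bounding-box lower-left.
Outer rectangle: 130 × 100, A = 13 000 mm², y = 50 mm, Ī = 10 833 333 mm⁴.
Inner void (subtracted): 90 × 60, A = 5 400 mm², y = 50 mm, Ī = 1 620 000 mm⁴.
By symmetry the centroid is at mid-height, ȳ = 50 mm.
All pieces are centred on the centroidal x-axis, so I = ΣĪ (holes subtracted) = 9 213 333 mm⁴.
Repeating about the centroidal y-axis gives I_y = 14 663 333 mm⁴.
Polar second moment: J = I_x + I_y = 23 876 667 mm⁴.

J ≈ 2.39 × 10⁷ mm⁴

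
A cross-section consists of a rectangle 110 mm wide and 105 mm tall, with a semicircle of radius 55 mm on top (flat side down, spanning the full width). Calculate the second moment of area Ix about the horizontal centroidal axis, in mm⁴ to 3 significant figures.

Treat the section as a set of non-overlapping primitives; coordinates are from the bounding-box lower-left.
Rectangular body: 110 × 105, A = 11 550 mm², y = 52.5 mm, Ī = 10 611 563 mm⁴.
Semicircular cap: semicircle r = 55, A = 4751.7 mm², y = 128.34 mm, Ī = 1 004 345 mm⁴.
Centroid: ȳ = ΣA·y / ΣA = 74.607 mm.
Transfer each piece to the horizontal centroidal axis using Ī + A·d² with d = y − 74.607:
  rectangular body: d = -22.107 mm → contributes +16 256 209 mm⁴
  semicircular cap: d = 53.736 mm → contributes +14 724 957 mm⁴
Total I = 30 981 166 mm⁴.

Ix ≈ 3.10 × 10⁷ mm⁴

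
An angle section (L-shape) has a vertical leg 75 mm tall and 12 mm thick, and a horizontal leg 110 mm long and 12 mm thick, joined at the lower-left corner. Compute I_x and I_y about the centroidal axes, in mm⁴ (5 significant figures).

Treat the section as a set of non-overlapping primitives; coordinates are from the bounding-box lower-left.
Vertical leg: 12 × 75, A = 900 mm², y = 37.5 mm, Ī = 421 875 mm⁴.
Horizontal leg (remainder): 98 × 12, A = 1 176 mm², y = 6 mm, Ī = 14 112 mm⁴.
Centroid: ȳ = ΣA·y / ΣA = 19.65607 mm.
Transfer each piece to the centroidal x-axis using Ī + A·d² with d = y − 19.65607:
  vertical leg: d = 17.84393 mm → contributes +708440.3 mm⁴
  horizontal leg (remainder): d = -13.65607 mm → contributes +233422.2 mm⁴
Total I = 941862.4 mm⁴.
For the y-axis: x̄ = 37.15607 mm.
Repeating about the centroidal y-axis gives I_y = 2 494 217 mm⁴.

I_x ≈ 9.4186 × 10⁵ mm⁴, I_y ≈ 2.4942 × 10⁶ mm⁴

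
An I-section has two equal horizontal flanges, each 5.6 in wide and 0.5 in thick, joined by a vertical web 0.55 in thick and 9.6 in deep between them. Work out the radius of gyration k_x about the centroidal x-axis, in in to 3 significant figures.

Split into non-overlapping primitives; take the origin at the lower-left of the bounding box.
Bottom flange: 5.6 × 0.5, A = 2.8 in², y = 0.25 in, Ī = 0.058333 in⁴.
Web: 0.55 × 9.6, A = 5.28 in², y = 5.3 in, Ī = 40.55 in⁴.
Top flange: 5.6 × 0.5, A = 2.8 in², y = 10.35 in, Ī = 0.058333 in⁴.
By symmetry the centroid is at mid-height, ȳ = 5.3 in.
Transfer each piece to the centroidal x-axis using Ī + A·d² with d = y − 5.3:
  bottom flange: d = -5.05 in → contributes +71.465 in⁴
  web: d = 0 in → contributes +40.55 in⁴
  top flange: d = 5.05 in → contributes +71.465 in⁴
Total I = 183.48 in⁴.
Radius of gyration: k = √(I/A) = √(183.48 / 10.88) = 4.1066 in.

k_x ≈ 4.11 in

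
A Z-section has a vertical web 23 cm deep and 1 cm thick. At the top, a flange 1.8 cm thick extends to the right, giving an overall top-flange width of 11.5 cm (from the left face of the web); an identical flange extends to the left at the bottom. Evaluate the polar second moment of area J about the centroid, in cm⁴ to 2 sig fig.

J ≈ 6900 cm⁴

Break the section into simple shapes (no overlaps), measuring from the bottom-left corner of the bounding box.
Web: 1 × 23, A = 23 cm², y = 11.5 cm, Ī = 1 014 cm⁴.
Top flange (beyond web): 10.5 × 1.8, A = 18.9 cm², y = 22.1 cm, Ī = 5.103 cm⁴.
Bottom flange (beyond web): 10.5 × 1.8, A = 18.9 cm², y = 0.9 cm, Ī = 5.103 cm⁴.
Centroid: ȳ = ΣA·y / ΣA = 11.5 cm.
Transfer each piece to the centroidal x-axis using Ī + A·d² with d = y − 11.5:
  web: d = 0 cm → contributes +1 014 cm⁴
  top flange (beyond web): d = 10.6 cm → contributes +2 129 cm⁴
  bottom flange (beyond web): d = -10.6 cm → contributes +2 129 cm⁴
Total I = 5 271 cm⁴.
For the y-axis: x̄ = 11 cm.
Repeating about the centroidal y-axis gives I_y = 1 599 cm⁴.
Polar second moment: J = I_x + I_y = 6 870 cm⁴.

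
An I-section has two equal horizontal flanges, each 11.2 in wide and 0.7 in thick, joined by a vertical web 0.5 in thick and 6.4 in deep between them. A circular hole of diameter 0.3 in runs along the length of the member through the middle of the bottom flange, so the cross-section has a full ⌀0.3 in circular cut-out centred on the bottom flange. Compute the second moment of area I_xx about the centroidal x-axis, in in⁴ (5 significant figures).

I_xx ≈ 208.28 in⁴

Split into non-overlapping primitives; take the origin at the lower-left of the bounding box.
Bottom flange: 11.2 × 0.7, A = 7.84 in², y = 0.35 in, Ī = 0.3201333 in⁴.
Web: 0.5 × 6.4, A = 3.2 in², y = 3.9 in, Ī = 10.92267 in⁴.
Top flange: 11.2 × 0.7, A = 7.84 in², y = 7.45 in, Ī = 0.3201333 in⁴.
Hole (subtracted): ⌀0.3, A = 0.07068583 in², y = 0.35 in, Ī = 0.0003976078 in⁴.
Centroid: ȳ = ΣA·y / ΣA = 3.913341 in.
Transfer each piece to the centroidal x-axis using Ī + A·d² with d = y − 3.913341:
  bottom flange: d = -3.563341 in → contributes +99.86774 in⁴
  web: d = -0.01334098 in → contributes +10.92324 in⁴
  top flange: d = 3.536659 in → contributes +98.38252 in⁴
  hole: d = -3.563341 in → contributes −0.8979239 in⁴
Total I = 208.2756 in⁴.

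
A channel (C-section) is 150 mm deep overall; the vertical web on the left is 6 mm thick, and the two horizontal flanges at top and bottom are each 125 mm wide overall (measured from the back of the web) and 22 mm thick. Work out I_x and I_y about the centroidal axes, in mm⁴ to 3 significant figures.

I_x ≈ 2.33 × 10⁷ mm⁴, I_y ≈ 9.18 × 10⁶ mm⁴

Treat the section as a set of non-overlapping primitives; coordinates are from the bounding-box lower-left.
Web: 6 × 150, A = 900 mm², y = 75 mm, Ī = 1 687 500 mm⁴.
Top flange (beyond web): 119 × 22, A = 2 618 mm², y = 139 mm, Ī = 105 593 mm⁴.
Bottom flange (beyond web): 119 × 22, A = 2 618 mm², y = 11 mm, Ī = 105 593 mm⁴.
By symmetry the centroid is at mid-height, ȳ = 75 mm.
Transfer each piece to the centroidal x-axis using Ī + A·d² with d = y − 75:
  web: d = 0 mm → contributes +1 687 500 mm⁴
  top flange (beyond web): d = 64 mm → contributes +10 828 921 mm⁴
  bottom flange (beyond web): d = -64 mm → contributes +10 828 921 mm⁴
Total I = 23 345 341 mm⁴.
For the y-axis: x̄ = 56.333 mm.
Repeating about the centroidal y-axis gives I_y = 9 181 586 mm⁴.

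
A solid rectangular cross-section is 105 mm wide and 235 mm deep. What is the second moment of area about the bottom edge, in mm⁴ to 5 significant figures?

The section: 105 × 235, A = 24 675 mm², y = 117.5 mm, Ī = 113 556 406 mm⁴.
Transfer it to the base of the section using Ī + A·d² with d = y − 0:
  the section: d = 117.5 mm → contributes +454 225 625 mm⁴
Total I = 454 225 625 mm⁴.

I_base ≈ 4.5423 × 10⁸ mm⁴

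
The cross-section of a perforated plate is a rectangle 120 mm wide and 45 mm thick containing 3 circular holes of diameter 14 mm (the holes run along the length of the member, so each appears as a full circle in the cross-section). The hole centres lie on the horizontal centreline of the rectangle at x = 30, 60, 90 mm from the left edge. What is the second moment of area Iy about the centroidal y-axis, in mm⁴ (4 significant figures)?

Iy ≈ 6.197 × 10⁶ mm⁴

Break the section into simple shapes (no overlaps), measuring from the bottom-left corner of the bounding box.
Plate: 120 × 45, A = 5 400 mm², x = 60 mm, Ī = 6 480 000 mm⁴.
Hole 1 (subtracted): ⌀14, A = 153.938 mm², x = 30 mm, Ī = 1885.74 mm⁴.
Hole 2 (subtracted): ⌀14, A = 153.938 mm², x = 60 mm, Ī = 1885.74 mm⁴.
Hole 3 (subtracted): ⌀14, A = 153.938 mm², x = 90 mm, Ī = 1885.74 mm⁴.
By symmetry the centroid is at mid-width, x̄ = 60 mm.
Transfer each piece to the centroidal y-axis using Ī + A·d² with d = x − 60:
  plate: d = 0 mm → contributes +6 480 000 mm⁴
  hole 1: d = -30 mm → contributes −140 430 mm⁴
  hole 2: d = 0 mm → contributes −1885.74 mm⁴
  hole 3: d = 30 mm → contributes −140 430 mm⁴
Total I = 6 197 254 mm⁴.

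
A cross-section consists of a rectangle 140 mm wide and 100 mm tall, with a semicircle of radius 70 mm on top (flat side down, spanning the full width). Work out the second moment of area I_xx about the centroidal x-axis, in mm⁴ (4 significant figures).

Treat the section as a set of non-overlapping primitives; coordinates are from the bounding-box lower-left.
Rectangular body: 140 × 100, A = 14 000 mm², y = 50 mm, Ī = 11 666 667 mm⁴.
Semicircular cap: semicircle r = 70, A = 7696.9 mm², y = 129.709 mm, Ī = 2 635 265 mm⁴.
Centroid: ȳ = ΣA·y / ΣA = 78.2765 mm.
Transfer each piece to the centroidal x-axis using Ī + A·d² with d = y − 78.2765:
  rectangular body: d = -28.2765 mm → contributes +22 860 488 mm⁴
  semicircular cap: d = 51.4325 mm → contributes +22 995 859 mm⁴
Total I = 45 856 347 mm⁴.

I_xx ≈ 4.586 × 10⁷ mm⁴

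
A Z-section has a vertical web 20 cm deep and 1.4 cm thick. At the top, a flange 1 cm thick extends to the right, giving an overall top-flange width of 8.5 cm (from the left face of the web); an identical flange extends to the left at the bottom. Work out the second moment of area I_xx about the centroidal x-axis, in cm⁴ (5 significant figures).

Decompose the section into non-overlapping parts with the origin at the bottom-left of its bounding rectangle.
Web: 1.4 × 20, A = 28 cm², y = 10 cm, Ī = 933.3333 cm⁴.
Top flange (beyond web): 7.1 × 1, A = 7.1 cm², y = 19.5 cm, Ī = 0.5916667 cm⁴.
Bottom flange (beyond web): 7.1 × 1, A = 7.1 cm², y = 0.5 cm, Ī = 0.5916667 cm⁴.
Centroid: ȳ = ΣA·y / ΣA = 10 cm.
Transfer each piece to the centroidal x-axis using Ī + A·d² with d = y − 10:
  web: d = 0 cm → contributes +933.3333 cm⁴
  top flange (beyond web): d = 9.5 cm → contributes +641.3667 cm⁴
  bottom flange (beyond web): d = -9.5 cm → contributes +641.3667 cm⁴
Total I = 2216.067 cm⁴.

I_xx ≈ 2216.1 cm⁴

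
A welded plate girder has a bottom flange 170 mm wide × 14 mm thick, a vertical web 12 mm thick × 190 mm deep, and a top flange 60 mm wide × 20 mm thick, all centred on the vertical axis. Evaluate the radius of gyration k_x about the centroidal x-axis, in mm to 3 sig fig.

k_x ≈ 85.3 mm

Break the section into simple shapes (no overlaps), measuring from the bottom-left corner of the bounding box.
Bottom plate: 170 × 14, A = 2 380 mm², y = 7 mm, Ī = 38 873 mm⁴.
Web plate: 12 × 190, A = 2 280 mm², y = 109 mm, Ī = 6 859 000 mm⁴.
Top plate: 60 × 20, A = 1 200 mm², y = 214 mm, Ī = 40 000 mm⁴.
Centroid: ȳ = ΣA·y / ΣA = 89.075 mm.
Transfer each piece to the centroidal x-axis using Ī + A·d² with d = y − 89.075:
  bottom plate: d = -82.075 mm → contributes +16 071 314 mm⁴
  web plate: d = 19.925 mm → contributes +7 764 165 mm⁴
  top plate: d = 124.92 mm → contributes +18 767 481 mm⁴
Total I = 42 602 960 mm⁴.
Radius of gyration: k = √(I/A) = √(42 602 960 / 5 860) = 85.265 mm.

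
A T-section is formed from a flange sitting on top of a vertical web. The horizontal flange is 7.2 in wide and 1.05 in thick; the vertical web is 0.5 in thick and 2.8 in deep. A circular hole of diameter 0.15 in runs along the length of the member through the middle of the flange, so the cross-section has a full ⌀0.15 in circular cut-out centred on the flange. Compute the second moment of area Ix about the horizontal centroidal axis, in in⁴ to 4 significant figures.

Break the section into simple shapes (no overlaps), measuring from the bottom-left corner of the bounding box.
Flange: 7.2 × 1.05, A = 7.56 in², y = 3.325 in, Ī = 0.694575 in⁴.
Web: 0.5 × 2.8, A = 1.4 in², y = 1.4 in, Ī = 0.914667 in⁴.
Hole (subtracted): ⌀0.15, A = 0.0176715 in², y = 3.325 in, Ī = 0.0000248505 in⁴.
Centroid: ȳ = ΣA·y / ΣA = 3.02362 in.
Transfer each piece to the horizontal centroidal axis using Ī + A·d² with d = y − 3.02362:
  flange: d = 0.301376 in → contributes +1.38123 in⁴
  web: d = -1.62362 in → contributes +4.60529 in⁴
  hole: d = 0.301376 in → contributes −0.0016299 in⁴
Total I = 5.98488 in⁴.

Ix ≈ 5.985 in⁴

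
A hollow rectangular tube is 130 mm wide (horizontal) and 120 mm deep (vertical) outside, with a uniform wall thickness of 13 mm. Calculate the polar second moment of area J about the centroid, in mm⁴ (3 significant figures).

Break the section into simple shapes (no overlaps), measuring from the bottom-left corner of the bounding box.
Outer rectangle: 130 × 120, A = 15 600 mm², y = 60 mm, Ī = 18 720 000 mm⁴.
Inner void (subtracted): 104 × 94, A = 9 776 mm², y = 60 mm, Ī = 7 198 395 mm⁴.
By symmetry the centroid is at mid-height, ȳ = 60 mm.
All pieces are centred on the centroidal x-axis, so I = ΣĪ (holes subtracted) = 11 521 605 mm⁴.
Repeating about the centroidal y-axis gives I_y = 13 158 565 mm⁴.
Polar second moment: J = I_x + I_y = 24 680 171 mm⁴.

J ≈ 2.47 × 10⁷ mm⁴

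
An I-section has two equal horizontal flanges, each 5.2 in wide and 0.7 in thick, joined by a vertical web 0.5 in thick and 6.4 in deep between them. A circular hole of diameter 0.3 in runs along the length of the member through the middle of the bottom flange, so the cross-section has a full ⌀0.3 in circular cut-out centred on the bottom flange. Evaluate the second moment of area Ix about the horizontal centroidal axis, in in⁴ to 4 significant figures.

Ix ≈ 102.1 in⁴

Decompose the section into non-overlapping parts with the origin at the bottom-left of its bounding rectangle.
Bottom flange: 5.2 × 0.7, A = 3.64 in², y = 0.35 in, Ī = 0.148633 in⁴.
Web: 0.5 × 6.4, A = 3.2 in², y = 3.9 in, Ī = 10.9227 in⁴.
Top flange: 5.2 × 0.7, A = 3.64 in², y = 7.45 in, Ī = 0.148633 in⁴.
Hole (subtracted): ⌀0.3, A = 0.0706858 in², y = 0.35 in, Ī = 0.000397608 in⁴.
Centroid: ȳ = ΣA·y / ΣA = 3.92411 in.
Transfer each piece to the horizontal centroidal axis using Ī + A·d² with d = y − 3.92411:
  bottom flange: d = -3.57411 in → contributes +46.6469 in⁴
  web: d = -0.0241067 in → contributes +10.9245 in⁴
  top flange: d = 3.52589 in → contributes +45.4008 in⁴
  hole: d = -3.57411 in → contributes −0.903355 in⁴
Total I = 102.069 in⁴.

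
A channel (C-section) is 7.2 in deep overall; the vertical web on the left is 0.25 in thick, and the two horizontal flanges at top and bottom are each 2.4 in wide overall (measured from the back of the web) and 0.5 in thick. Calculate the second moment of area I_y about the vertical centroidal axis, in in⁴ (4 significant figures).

Break the section into simple shapes (no overlaps), measuring from the bottom-left corner of the bounding box.
Web: 0.25 × 7.2, A = 1.8 in², x = 0.125 in, Ī = 0.009375 in⁴.
Top flange (beyond web): 2.15 × 0.5, A = 1.075 in², x = 1.325 in, Ī = 0.414099 in⁴.
Bottom flange (beyond web): 2.15 × 0.5, A = 1.075 in², x = 1.325 in, Ī = 0.414099 in⁴.
Centroid: x̄ = ΣA·x / ΣA = 0.778165 in.
Transfer each piece to the vertical centroidal axis using Ī + A·d² with d = x − 0.778165:
  web: d = -0.653165 in → contributes +0.777298 in⁴
  top flange (beyond web): d = 0.546835 in → contributes +0.735555 in⁴
  bottom flange (beyond web): d = 0.546835 in → contributes +0.735555 in⁴
Total I = 2.24841 in⁴.

I_y ≈ 2.248 in⁴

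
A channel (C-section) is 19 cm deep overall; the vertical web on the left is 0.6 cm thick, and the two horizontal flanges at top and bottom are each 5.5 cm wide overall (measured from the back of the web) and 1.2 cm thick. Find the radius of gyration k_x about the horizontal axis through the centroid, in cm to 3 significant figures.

Split into non-overlapping primitives; take the origin at the lower-left of the bounding box.
Web: 0.6 × 19, A = 11.4 cm², y = 9.5 cm, Ī = 342.95 cm⁴.
Top flange (beyond web): 4.9 × 1.2, A = 5.88 cm², y = 18.4 cm, Ī = 0.7056 cm⁴.
Bottom flange (beyond web): 4.9 × 1.2, A = 5.88 cm², y = 0.6 cm, Ī = 0.7056 cm⁴.
By symmetry the centroid is at mid-height, ȳ = 9.5 cm.
Transfer each piece to the horizontal axis through the centroid using Ī + A·d² with d = y − 9.5:
  web: d = 0 cm → contributes +342.95 cm⁴
  top flange (beyond web): d = 8.9 cm → contributes +466.46 cm⁴
  bottom flange (beyond web): d = -8.9 cm → contributes +466.46 cm⁴
Total I = 1275.9 cm⁴.
Radius of gyration: k = √(I/A) = √(1275.9 / 23.16) = 7.4222 cm.

k_x ≈ 7.42 cm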